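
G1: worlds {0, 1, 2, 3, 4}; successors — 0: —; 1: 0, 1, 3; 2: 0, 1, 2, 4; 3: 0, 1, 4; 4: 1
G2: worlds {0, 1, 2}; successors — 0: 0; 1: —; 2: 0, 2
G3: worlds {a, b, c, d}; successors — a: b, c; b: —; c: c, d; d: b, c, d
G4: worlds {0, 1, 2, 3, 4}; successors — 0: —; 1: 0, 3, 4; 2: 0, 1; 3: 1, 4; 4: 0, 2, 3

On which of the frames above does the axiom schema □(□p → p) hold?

G2

This is the axiom for shift-reflexivity; its first-order frame correspondent is ∀x ∀y (Rxy → Ryy).
G1: fails — R10 but not R00.
G2: condition met.
G3: fails — Rab but not Rbb.
G4: fails — R10 but not R00.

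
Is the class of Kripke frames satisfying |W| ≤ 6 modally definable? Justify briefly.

Modal frame validity is preserved under disjoint unions.
Any modal formula valid on each of 7 disjoint one-world frames is valid on their disjoint union (validity is preserved under disjoint unions). Each one-world frame has |W|=1≤6, but the union has |W|=7.
So no modal formula (or set of formulas) defines exactly the |W|≤6 frames.

Not modally definable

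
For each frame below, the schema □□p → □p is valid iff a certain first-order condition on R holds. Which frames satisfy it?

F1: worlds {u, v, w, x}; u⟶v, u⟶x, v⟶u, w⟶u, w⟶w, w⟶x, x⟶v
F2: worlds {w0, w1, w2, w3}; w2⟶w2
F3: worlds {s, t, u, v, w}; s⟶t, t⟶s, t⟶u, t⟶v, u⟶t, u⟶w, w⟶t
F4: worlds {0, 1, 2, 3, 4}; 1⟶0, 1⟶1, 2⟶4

Frame correspondent (Sahlqvist): ∀x ∀y (Rxy → ∃z (Rxz ∧ Rzy)) — i.e. density.
F1: fails — Rvu but no z with Rvz and Rzu.
F2: satisfies the condition.
F3: fails — Rwt but no z with Rwz and Rzt.
F4: fails — R24 but no z with R2z and Rz4.

F2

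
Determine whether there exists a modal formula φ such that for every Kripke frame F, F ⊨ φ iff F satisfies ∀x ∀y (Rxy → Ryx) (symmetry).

This is a Sahlqvist condition; the B axiom r → □◇r defines it.
Suppose r→□◇r is valid. Take Rxy and set V(r)={x}. Then r at x, so □◇r at x, so ◇r at y, so some z with Ryz has r; z=x, i.e. Ryx.

Yes, by r → □◇r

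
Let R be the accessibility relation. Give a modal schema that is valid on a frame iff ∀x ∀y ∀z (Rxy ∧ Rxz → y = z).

The condition is partial functionality. The CD schema ◇r → □r defines it.
Suppose ◇r→□r is valid. Take Rxy, Rxz and set V(r)={y}. Then ◇r at x, so □r at x, so r at z, i.e. z=y.

◇r → □r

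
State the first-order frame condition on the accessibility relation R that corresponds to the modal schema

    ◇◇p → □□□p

∀x ∀y ∀z ((xR²y ∧ xR³z) → ∃w (y = w ∧ z = w))

This is a Sahlqvist (Geach-type) schema ◇^2□^0p → □^3◇^0p.
First-order correspondent: ∀x ∀y ∀z ((xR²y ∧ xR³z) → ∃w (y = w ∧ z = w)).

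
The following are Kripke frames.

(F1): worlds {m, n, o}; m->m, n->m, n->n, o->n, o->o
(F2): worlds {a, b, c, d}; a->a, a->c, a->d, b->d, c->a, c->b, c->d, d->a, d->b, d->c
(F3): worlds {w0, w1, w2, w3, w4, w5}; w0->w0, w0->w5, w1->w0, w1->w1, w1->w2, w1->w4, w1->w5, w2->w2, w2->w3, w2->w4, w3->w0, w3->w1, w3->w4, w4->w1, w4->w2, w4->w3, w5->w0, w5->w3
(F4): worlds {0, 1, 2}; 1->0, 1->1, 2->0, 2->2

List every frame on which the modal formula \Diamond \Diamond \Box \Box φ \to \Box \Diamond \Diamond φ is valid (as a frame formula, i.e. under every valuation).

Frame correspondent (Sahlqvist): \forall x \forall y \forall z ((x R^2 y \wedge xRz) \to \exists w (y R^2 w \wedge z R^2 w)) — i.e. a generalized confluence (Geach) condition.
(F1): condition met.
(F2): condition met.
(F3): condition met.
(F4): fails — 1R²0, 1R0 but no w with 0R²w and 0R²w.
Valid on: (F1), (F2), (F3).

(F1), (F2), (F3)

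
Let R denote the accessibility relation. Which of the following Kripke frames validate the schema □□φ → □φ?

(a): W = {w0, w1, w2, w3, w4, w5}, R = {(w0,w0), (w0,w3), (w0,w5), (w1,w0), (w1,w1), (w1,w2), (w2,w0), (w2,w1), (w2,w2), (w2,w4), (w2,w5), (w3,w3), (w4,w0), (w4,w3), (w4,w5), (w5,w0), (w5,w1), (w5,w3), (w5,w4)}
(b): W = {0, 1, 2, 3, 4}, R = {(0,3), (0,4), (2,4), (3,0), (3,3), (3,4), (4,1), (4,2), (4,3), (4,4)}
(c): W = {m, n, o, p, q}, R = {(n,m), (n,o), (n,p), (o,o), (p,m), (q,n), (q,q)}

This is the axiom for density; its first-order frame correspondent is ∀x ∀y (Rxy → ∃z (Rxz ∧ Rzy)).
(a): fails — Rw5w4 but no z with Rw5z and Rzw4.
(b): ✓.
(c): fails — Rpm but no z with Rpz and Rzm.

(b)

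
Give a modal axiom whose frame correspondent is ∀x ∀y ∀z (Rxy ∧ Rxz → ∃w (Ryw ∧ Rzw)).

◇□q → □◇q

This is convergence; the standard corresponding axiom is .2: ◇□q → □◇q.
Suppose ◇□q→□◇q is valid. Take Rxy, Rxz and set V(q)={w : Ryw}. Then □q at y so ◇□q at x, so □◇q at x, so ◇q at z, giving w with Rzw and Ryw.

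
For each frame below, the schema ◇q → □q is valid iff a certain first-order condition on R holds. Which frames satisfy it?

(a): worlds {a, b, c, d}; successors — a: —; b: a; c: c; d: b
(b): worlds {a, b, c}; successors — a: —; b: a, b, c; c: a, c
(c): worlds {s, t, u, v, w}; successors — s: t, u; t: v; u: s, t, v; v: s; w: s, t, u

(a)

The schema corresponds to partial functionality: ∀x ∀y ∀z (Rxy ∧ Rxz → y = z).
(a): condition met.
(b): fails — b sees both a and b.
(c): fails — s sees both t and u.
Valid on: (a).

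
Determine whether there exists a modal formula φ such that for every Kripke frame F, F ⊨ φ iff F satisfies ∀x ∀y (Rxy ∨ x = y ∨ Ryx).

No — not modally definable

Any modally definable frame class is closed under disjoint unions.
Take 3 disjoint single-world reflexive frames: each is trivially connected, but their disjoint union has 3 worlds with no edge between distinct components, so it is not connected.
So no modal formula (or set of formulas) defines exactly the connected frames.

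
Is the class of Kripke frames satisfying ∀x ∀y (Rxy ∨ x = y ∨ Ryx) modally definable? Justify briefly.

If a class were modally definable it would be closed under disjoint unions (Goldblatt–Thomason).
Take 4 disjoint single-world reflexive frames: each is trivially connected, but their disjoint union has 4 worlds with no edge between distinct components, so it is not connected.
So no modal formula (or set of formulas) defines exactly the connected frames.

Not definable by any modal formula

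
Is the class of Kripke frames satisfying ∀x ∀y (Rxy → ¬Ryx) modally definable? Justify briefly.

Not modally definable

Modal frame validity is preserved under surjective bounded morphisms.
The 5-cycle (worlds 0,1,2,3,4 with 0→1→2→3→4→0) is asymmetric. Mapping every world to a single reflexive point • is a surjective bounded morphism, and the reflexive point is not asymmetric (R•• but asymmetry requires ¬R••).
So no modal formula (or set of formulas) defines exactly the asymmetric frames.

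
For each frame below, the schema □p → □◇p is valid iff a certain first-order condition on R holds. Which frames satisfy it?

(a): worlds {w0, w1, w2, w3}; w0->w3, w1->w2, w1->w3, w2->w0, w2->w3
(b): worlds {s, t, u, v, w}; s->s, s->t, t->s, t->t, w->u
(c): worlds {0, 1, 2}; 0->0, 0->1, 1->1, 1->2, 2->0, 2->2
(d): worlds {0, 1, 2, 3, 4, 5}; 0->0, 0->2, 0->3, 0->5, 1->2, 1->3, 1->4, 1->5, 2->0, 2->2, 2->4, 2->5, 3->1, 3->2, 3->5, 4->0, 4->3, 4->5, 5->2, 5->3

The schema corresponds to a generalized confluence (Geach) condition: ∀x ∀z (xRz → ∃w (xRw ∧ zRw)).
(a): fails — w0Rw3 but no w with w0Rw and w3Rw.
(b): fails — wRu but no w* with wRw* and uRw*.
(c): holds.
(d): holds.
Valid on: (c), (d).

(c), (d)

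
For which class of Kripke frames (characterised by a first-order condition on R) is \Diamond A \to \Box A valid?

Suppose ◇A→□A is valid. Take Rxy, Rxz and set V(A)={y}. Then ◇A at x, so □A at x, so A at z, i.e. z=y.
Conversely, any frame satisfying \forall x \forall y \forall z (Rxy \wedge Rxz \to y = z) validates the schema.
Frame condition: \forall x \forall y \forall z (Rxy \wedge Rxz \to y = z).

partial functionality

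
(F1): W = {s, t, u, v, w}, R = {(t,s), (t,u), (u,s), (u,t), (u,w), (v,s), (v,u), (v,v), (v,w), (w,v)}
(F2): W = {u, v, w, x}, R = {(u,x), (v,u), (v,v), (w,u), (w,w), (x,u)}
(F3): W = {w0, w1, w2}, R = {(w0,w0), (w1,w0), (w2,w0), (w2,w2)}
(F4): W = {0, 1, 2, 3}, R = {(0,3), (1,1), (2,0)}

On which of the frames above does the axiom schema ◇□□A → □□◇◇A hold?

This is the axiom for a generalized confluence (Geach) condition; its first-order frame correspondent is ∀x ∀y ∀z ((xRy ∧ xR²z) → ∃w (yR²w ∧ zR²w)).
(F1): fails — tRs, tR²s but no w* with sR²w* and sR²w*.
(F2): fails — uRx, uR²u but no t with xR²t and uR²t.
(F3): satisfies the condition.
(F4): fails — 2R0, 2R²3 but no w with 0R²w and 3R²w.

(F3)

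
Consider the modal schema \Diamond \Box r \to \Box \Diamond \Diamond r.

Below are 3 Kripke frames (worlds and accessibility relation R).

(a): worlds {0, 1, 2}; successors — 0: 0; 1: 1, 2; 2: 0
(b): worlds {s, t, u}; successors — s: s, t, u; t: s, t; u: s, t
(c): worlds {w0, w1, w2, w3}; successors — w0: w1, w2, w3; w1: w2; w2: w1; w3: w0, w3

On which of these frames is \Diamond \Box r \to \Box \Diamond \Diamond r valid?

This is the axiom for a generalized confluence (Geach) condition; its first-order frame correspondent is \forall x \forall y \forall z ((xRy \wedge xRz) \to \exists w (yRw \wedge z R^2 w)).
(a): fails — 1R1, 1R2 but no w with 1Rw and 2R²w.
(b): ✓.
(c): fails — w0Rw1, w0Rw1 but no w with w1Rw and w1R²w.

(b)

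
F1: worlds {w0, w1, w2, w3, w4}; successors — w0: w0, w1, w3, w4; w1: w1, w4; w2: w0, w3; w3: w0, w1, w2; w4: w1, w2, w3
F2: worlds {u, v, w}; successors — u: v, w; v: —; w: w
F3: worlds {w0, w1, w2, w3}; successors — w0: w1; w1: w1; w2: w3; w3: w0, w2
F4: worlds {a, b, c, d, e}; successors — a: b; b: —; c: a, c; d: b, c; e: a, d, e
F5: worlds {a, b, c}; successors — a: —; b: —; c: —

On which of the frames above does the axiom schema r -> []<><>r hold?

F5

Frame correspondent (Sahlqvist): forall x forall z (xRz -> exists w (x = w & z R^2 w)) — i.e. a generalized confluence (Geach) condition.
F1: fails — w0Rw1 but no w with w0=w and w1R²w.
F2: fails — uRv but no t with u=t and vR²t.
F3: fails — w0Rw1 but no w with w0=w and w1R²w.
F4: fails — aRb but no w with a=w and bR²w.
F5: ✓.
Valid on: F5.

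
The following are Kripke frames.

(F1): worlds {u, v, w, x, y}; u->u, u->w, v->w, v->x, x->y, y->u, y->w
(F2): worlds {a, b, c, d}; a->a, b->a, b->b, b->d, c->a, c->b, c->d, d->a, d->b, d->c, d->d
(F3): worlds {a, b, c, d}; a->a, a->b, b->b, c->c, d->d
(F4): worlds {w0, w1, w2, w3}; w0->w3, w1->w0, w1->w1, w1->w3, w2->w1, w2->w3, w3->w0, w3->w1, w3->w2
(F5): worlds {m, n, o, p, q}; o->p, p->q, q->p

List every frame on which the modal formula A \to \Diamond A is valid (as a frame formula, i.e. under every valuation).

(F3)

This is the axiom for a generalized confluence (Geach) condition; its first-order frame correspondent is \forall x \exists w (x = w \wedge xRw).
(F1): fails — at v but no t with v=t and vRt.
(F2): fails — at c but no w with c=w and cRw.
(F3): ✓.
(F4): fails — at w0 but no w with w0=w and w0Rw.
(F5): fails — at m but no w with m=w and mRw.
Valid on: (F3).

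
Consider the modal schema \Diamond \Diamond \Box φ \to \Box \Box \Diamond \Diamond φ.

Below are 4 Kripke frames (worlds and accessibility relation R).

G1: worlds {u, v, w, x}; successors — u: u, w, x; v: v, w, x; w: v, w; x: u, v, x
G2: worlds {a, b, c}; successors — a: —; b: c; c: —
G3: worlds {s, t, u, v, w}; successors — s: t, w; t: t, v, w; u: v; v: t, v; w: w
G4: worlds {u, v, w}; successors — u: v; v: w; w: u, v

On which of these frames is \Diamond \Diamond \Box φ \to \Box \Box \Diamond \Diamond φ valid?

G1, G2

This is the axiom for a generalized confluence (Geach) condition; its first-order frame correspondent is \forall x \forall y \forall z ((x R^2 y \wedge x R^2 z) \to \exists w (yRw \wedge z R^2 w)).
G1: ✓.
G2: ✓.
G3: fails — sR²v, sR²w but no w* with vRw* and wR²w*.
G4: fails — vR²u, vR²u but no t with uRt and uR²t.
Valid on: G1, G2.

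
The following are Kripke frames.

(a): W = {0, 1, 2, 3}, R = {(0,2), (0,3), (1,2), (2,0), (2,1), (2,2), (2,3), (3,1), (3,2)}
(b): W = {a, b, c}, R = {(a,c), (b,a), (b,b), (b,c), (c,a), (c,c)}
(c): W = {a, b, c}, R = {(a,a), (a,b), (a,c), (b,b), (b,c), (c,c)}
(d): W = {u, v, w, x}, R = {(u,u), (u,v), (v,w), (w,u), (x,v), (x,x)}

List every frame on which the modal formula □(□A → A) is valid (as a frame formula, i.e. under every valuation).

The schema corresponds to shift-reflexivity: ∀x ∀y (Rxy → Ryy).
(a): fails — R23 but not R33.
(b): fails — Rba but not Raa.
(c): holds.
(d): fails — Ruv but not Rvv.
Valid on: (c).

(c)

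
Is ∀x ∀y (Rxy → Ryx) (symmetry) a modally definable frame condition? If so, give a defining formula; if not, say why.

The condition is symmetry. A defining modal formula is q → □◇q.

Definable; q → □◇q defines it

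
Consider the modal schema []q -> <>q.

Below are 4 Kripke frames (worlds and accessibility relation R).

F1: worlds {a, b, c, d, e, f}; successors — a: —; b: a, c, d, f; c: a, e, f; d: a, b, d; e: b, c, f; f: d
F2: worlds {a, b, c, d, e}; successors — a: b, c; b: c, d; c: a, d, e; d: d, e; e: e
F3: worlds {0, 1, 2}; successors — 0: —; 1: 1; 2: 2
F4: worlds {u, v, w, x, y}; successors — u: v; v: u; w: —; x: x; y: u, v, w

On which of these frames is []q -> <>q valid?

The schema corresponds to seriality: forall x exists y Rxy.
F1: fails — world a has no successor.
F2: condition met.
F3: fails — world 0 has no successor.
F4: fails — world w has no successor.

F2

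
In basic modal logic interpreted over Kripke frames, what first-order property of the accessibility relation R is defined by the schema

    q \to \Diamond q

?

reflexivity: \forall x Rxx

This is frame-equivalent to □q → q (substitute ¬q for q and contrapose).
Suppose □q→q is valid. At any x set V(q)={w : Rxw}. Then □q holds at x, so q holds at x, i.e. Rxx.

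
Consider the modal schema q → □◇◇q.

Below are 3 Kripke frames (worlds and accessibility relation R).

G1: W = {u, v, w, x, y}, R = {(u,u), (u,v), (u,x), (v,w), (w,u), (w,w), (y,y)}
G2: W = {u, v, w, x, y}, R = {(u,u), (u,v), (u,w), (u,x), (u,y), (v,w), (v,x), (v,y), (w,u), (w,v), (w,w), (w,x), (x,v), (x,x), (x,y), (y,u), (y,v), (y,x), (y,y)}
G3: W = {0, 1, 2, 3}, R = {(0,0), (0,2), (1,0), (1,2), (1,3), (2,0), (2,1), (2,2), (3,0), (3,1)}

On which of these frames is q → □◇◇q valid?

G2

This is the axiom for a generalized confluence (Geach) condition; its first-order frame correspondent is ∀x ∀z (xRz → ∃w (x = w ∧ zR²w)).
G1: fails — uRx but no t with u=t and xR²t.
G2: ✓.
G3: fails — 1R3 but no w with 1=w and 3R²w.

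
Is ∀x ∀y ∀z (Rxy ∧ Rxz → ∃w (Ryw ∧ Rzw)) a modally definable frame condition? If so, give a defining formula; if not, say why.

Yes: it is convergence, defined by the .2 schema ◇□p → □◇p.
Suppose ◇□p→□◇p is valid. Take Rxy, Rxz and set V(p)={w : Ryw}. Then □p at y so ◇□p at x, so □◇p at x, so ◇p at z, giving w with Rzw and Ryw.

Yes, by ◇□p → □◇p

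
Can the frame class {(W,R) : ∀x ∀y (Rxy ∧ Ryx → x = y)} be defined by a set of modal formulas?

Any modally definable frame class is closed under surjective bounded morphisms.
The 8-cycle (worlds 0,1,2,3,4,5,6,7 with 0→1→2→3→4→5→6→7→0) is antisymmetric. Sending even-indexed worlds to a and odd-indexed worlds to b is a surjective bounded morphism onto the two-world frame with a↔b, which is not antisymmetric.
Hence antisymmetry is not modally definable.

Not modally definable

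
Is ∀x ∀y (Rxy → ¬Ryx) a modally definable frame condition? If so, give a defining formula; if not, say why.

No

If a class were modally definable it would be closed under surjective bounded morphisms (Goldblatt–Thomason).
The 5-cycle (worlds s,t,u,v,w with s→t→u→v→w→s) is asymmetric. Mapping every world to a single reflexive point • is a surjective bounded morphism, and the reflexive point is not asymmetric (R•• but asymmetry requires ¬R••).
Hence asymmetry is not modally definable.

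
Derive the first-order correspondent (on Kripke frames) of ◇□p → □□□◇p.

This is a Sahlqvist (Geach-type) schema ◇^1□^1p → □^3◇^1p.
Minimal-valuation argument: fix x; take any y with xR^1y and any z with xR^3z. Set V(p) to the set of worlds R-reachable from y in exactly 1 step. Then □^1p holds at y, so the antecedent holds at x; validity forces ◇^1p at z, giving a w with zR^1w and yR^1w.
First-order correspondent: ∀x ∀y ∀z ((xRy ∧ xR³z) → ∃w (yRw ∧ zRw)).

∀x ∀y ∀z ((xRy ∧ xR³z) → ∃w (yRw ∧ zRw))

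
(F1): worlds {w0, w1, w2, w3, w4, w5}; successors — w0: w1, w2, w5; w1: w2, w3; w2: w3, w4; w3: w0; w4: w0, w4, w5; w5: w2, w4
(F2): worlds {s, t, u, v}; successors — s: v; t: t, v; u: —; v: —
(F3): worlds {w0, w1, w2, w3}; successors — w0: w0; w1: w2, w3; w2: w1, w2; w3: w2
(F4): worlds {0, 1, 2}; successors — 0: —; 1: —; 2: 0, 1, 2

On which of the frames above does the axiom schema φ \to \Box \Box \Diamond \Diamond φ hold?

none

This is the axiom for a generalized confluence (Geach) condition; its first-order frame correspondent is \forall x \forall z (x R^2 z \to \exists w (x = w \wedge z R^2 w)).
(F1): fails — w0R²w3 but no w with w0=w and w3R²w.
(F2): fails — tR²v but no w with t=w and vR²w.
(F3): fails — w3R²w1 but no w with w3=w and w1R²w.
(F4): fails — 2R²0 but no w with 2=w and 0R²w.
Valid on no frame.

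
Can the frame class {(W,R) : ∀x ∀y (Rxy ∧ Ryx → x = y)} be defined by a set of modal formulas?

Any modally definable frame class is closed under surjective bounded morphisms.
The 6-cycle (worlds 0,1,2,3,4,5 with 0→1→2→3→4→5→0) is antisymmetric. Sending even-indexed worlds to s and odd-indexed worlds to t is a surjective bounded morphism onto the two-world frame with s↔t, which is not antisymmetric.
So no modal formula (or set of formulas) defines exactly the antisymmetric frames.

No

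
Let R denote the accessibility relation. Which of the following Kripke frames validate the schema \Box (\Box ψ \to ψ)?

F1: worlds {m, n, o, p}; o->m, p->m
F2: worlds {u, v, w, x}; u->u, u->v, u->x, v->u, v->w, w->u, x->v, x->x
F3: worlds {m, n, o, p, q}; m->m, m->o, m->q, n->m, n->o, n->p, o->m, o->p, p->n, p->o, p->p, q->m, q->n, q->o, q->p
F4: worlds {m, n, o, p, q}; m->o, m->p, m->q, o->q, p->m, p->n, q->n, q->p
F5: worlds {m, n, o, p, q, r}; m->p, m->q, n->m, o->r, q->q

none

The schema corresponds to shift-reflexivity: \forall x \forall y (Rxy \to Ryy).
F1: fails — Rom but not Rmm.
F2: fails — Ruv but not Rvv.
F3: fails — Rpn but not Rnn.
F4: fails — Rpm but not Rmm.
F5: fails — Ror but not Rrr.
Valid on no frame.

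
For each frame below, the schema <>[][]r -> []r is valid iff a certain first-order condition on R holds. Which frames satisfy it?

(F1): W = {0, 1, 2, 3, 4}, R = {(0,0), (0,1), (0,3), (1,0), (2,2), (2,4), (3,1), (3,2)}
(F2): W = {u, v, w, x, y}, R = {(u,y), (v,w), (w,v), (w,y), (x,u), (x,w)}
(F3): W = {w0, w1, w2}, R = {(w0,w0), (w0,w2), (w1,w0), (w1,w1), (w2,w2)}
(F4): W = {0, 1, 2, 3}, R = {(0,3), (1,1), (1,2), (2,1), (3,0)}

(F4)

This is the axiom for a generalized confluence (Geach) condition; its first-order frame correspondent is forall x forall y forall z ((xRy & xRz) -> exists w (y R^2 w & z = w)).
(F1): fails — 0R3, 0R1 but no w with 3R²w and 1=w.
(F2): fails — uRy, uRy but no t with yR²t and y=t.
(F3): fails — w0Rw2, w0Rw0 but no w with w2R²w and w0=w.
(F4): ✓.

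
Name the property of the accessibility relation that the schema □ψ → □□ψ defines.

Suppose □ψ→□□ψ is valid. Take Rxy, Ryz and set V(ψ)={w : Rxw}. Then □ψ at x, so □□ψ at x, so □ψ at y, so ψ at z, i.e. Rxz.
Conversely, any frame satisfying ∀x ∀y ∀z (Rxy ∧ Ryz → Rxz) validates the schema.
So the correspondent is transitivity.

transitivity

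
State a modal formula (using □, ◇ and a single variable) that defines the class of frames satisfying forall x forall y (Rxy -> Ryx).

This is symmetry; the standard corresponding axiom is B: p → □◇p.

p → □◇p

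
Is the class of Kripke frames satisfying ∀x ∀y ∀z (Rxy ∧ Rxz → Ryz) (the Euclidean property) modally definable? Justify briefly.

The condition is the Euclidean property. A defining modal formula is ◇r → □◇r.
Suppose ◇r→□◇r is valid. Take Rxy, Rxz and set V(r)={y}. Then ◇r at x, so □◇r at x, so ◇r at z, so some w with Rzw has r; w=y, i.e. Rzy. By symmetry of the argument, Ryz.

Yes, by ◇r → □◇r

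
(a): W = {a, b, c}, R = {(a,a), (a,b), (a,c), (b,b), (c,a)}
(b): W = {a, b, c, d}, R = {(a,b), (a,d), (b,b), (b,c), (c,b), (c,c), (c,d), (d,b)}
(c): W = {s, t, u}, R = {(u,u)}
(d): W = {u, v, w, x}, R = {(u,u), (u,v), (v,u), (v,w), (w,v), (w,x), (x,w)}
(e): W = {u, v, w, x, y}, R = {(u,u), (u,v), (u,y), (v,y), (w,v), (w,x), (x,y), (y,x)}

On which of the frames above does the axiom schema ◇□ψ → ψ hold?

(c), (d)

The schema corresponds to symmetry: ∀x ∀y (Rxy → Ryx).
(a): fails — Rab but not Rba.
(b): fails — Rcd but not Rdc.
(c): ✓.
(d): ✓.
(e): fails — Ruv but not Rvu.
Valid on: (c), (d).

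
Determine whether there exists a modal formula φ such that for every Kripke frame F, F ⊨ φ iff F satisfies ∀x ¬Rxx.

Not definable by any modal formula

Any modally definable frame class is closed under surjective bounded morphisms.
The 3-cycle (worlds 0,1,2 with 0→1→2→0) is irreflexive, and the map sending every world to a single reflexive point • is a surjective bounded morphism (forth: every edge maps to (•,•); back: every world has a successor). So any modal formula valid on the 3-cycle is also valid on the reflexive point, which is not irreflexive.
So the class is not modally definable.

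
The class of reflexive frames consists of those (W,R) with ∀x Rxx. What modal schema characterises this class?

□r → r

The condition is reflexivity. The T schema □r → r defines it.
Suppose □r→r is valid. At any x set V(r)={w : Rxw}. Then □r holds at x, so r holds at x, i.e. Rxx.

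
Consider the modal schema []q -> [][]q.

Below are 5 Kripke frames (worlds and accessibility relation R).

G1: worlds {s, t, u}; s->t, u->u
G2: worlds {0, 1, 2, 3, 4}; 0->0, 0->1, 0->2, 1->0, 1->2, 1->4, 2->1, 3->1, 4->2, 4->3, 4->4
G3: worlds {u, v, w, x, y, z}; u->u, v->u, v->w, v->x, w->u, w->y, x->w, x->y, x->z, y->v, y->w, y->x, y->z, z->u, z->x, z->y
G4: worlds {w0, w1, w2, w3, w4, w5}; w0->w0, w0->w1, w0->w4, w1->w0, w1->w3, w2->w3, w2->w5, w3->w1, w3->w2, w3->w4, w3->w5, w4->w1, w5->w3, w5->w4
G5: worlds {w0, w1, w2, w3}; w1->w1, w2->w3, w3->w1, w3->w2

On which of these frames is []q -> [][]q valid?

The schema corresponds to transitivity: forall x forall y forall z (Rxy & Ryz -> Rxz).
G1: holds.
G2: fails — R10 and R01 but not R11.
G3: fails — Rxw and Rwu but not Rxu.
G4: fails — Rw1w0 and Rw0w4 but not Rw1w4.
G5: fails — Rw3w2 and Rw2w3 but not Rw3w3.
Valid on: G1.

G1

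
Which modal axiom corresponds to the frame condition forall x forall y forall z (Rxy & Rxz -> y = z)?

◇q → □q

This is partial functionality; the standard corresponding axiom is CD: ◇q → □q.
Suppose ◇q→□q is valid. Take Rxy, Rxz and set V(q)={y}. Then ◇q at x, so □q at x, so q at z, i.e. z=y.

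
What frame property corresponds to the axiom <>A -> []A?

Suppose ◇A→□A is valid. Take Rxy, Rxz and set V(A)={y}. Then ◇A at x, so □A at x, so A at z, i.e. z=y.
Conversely, on a frame with partial functionality the schema holds at every world under every valuation.
So the correspondent is partial functionality.

partial functionality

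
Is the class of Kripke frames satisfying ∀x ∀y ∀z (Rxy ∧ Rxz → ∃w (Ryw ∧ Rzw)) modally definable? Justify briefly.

This is a Sahlqvist condition; the .2 axiom ◇□q → □◇q defines it.
Suppose ◇□q→□◇q is valid. Take Rxy, Rxz and set V(q)={w : Ryw}. Then □q at y so ◇□q at x, so □◇q at x, so ◇q at z, giving w with Rzw and Ryw.

Yes, by ◇□q → □◇q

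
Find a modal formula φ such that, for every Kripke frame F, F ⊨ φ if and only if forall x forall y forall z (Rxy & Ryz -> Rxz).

□s → □□s

A defining formula is □s → □□s (the 4 axiom).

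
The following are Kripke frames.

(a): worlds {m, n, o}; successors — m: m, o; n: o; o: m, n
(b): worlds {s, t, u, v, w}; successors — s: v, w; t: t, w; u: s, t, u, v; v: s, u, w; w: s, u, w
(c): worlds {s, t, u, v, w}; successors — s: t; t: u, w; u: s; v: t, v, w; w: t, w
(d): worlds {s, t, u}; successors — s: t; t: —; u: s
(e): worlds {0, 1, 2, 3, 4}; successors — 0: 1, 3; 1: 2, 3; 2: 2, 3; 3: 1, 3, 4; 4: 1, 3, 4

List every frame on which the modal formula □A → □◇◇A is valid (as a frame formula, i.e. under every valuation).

The schema corresponds to a generalized confluence (Geach) condition: ∀x ∀z (xRz → ∃w (xRw ∧ zR²w)).
(a): condition met.
(b): condition met.
(c): fails — tRu but no w* with tRw* and uR²w*.
(d): fails — sRt but no w with sRw and tR²w.
(e): condition met.
Valid on: (a), (b), (e).

(a), (b), (e)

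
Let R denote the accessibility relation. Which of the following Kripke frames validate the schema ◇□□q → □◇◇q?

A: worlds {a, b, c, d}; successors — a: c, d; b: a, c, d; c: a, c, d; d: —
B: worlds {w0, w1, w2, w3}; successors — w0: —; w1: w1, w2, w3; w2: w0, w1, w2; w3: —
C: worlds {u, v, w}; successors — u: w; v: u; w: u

C

The schema corresponds to a generalized confluence (Geach) condition: ∀x ∀y ∀z ((xRy ∧ xRz) → ∃w (yR²w ∧ zR²w)).
A: fails — aRc, aRd but no w with cR²w and dR²w.
B: fails — w1Rw1, w1Rw3 but no w with w1R²w and w3R²w.
C: ✓.
Valid on: C.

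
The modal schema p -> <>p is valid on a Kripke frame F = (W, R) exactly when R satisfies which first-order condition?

This is a form of the T axiom.
Its frame correspondent is reflexivity — forall x Rxx.

reflexivity: forall x Rxx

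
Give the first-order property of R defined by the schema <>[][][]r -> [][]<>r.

This is a Sahlqvist (Geach-type) schema ◇^1□^3r → □^2◇^1r.
Minimal-valuation argument: fix x; take any y with xR^1y and any z with xR^2z. Set V(r) to the set of worlds R-reachable from y in exactly 3 steps. Then □^3r holds at y, so the antecedent holds at x; validity forces ◇^1r at z, giving a w with zR^1w and yR^3w.
First-order correspondent: forall x forall y forall z ((xRy & x R^2 z) -> exists w (y R^3 w & zRw)).

forall x forall y forall z ((xRy & x R^2 z) -> exists w (y R^3 w & zRw))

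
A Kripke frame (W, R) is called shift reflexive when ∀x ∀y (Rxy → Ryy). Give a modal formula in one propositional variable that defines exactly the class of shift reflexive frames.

□(□s → s)

A defining formula is □(□s → s) (the T□ axiom).
Suppose □(□s→s) is valid. Take Rxy and set V(s)={w : Ryw}. Then at y, □s holds; since □(□s→s) at x, □s→s at y, so s at y, i.e. Ryy.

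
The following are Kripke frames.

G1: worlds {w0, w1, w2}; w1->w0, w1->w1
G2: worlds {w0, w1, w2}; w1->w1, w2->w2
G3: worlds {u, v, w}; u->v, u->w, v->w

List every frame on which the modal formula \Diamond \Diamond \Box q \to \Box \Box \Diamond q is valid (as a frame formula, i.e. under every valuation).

G2

The schema corresponds to a generalized confluence (Geach) condition: \forall x \forall y \forall z ((x R^2 y \wedge x R^2 z) \to \exists w (yRw \wedge zRw)).
G1: fails — w1R²w0, w1R²w0 but no w with w0Rw and w0Rw.
G2: satisfies the condition.
G3: fails — uR²w, uR²w but no t with wRt and wRt.
Valid on: G2.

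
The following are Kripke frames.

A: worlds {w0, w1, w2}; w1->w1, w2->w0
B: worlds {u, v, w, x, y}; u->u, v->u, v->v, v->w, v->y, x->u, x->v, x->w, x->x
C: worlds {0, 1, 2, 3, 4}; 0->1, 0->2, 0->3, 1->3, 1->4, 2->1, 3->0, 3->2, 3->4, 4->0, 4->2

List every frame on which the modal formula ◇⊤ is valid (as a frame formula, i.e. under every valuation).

This is the axiom for seriality; its first-order frame correspondent is ∀x ∃y Rxy.
A: fails — world w0 has no successor.
B: fails — world w has no successor.
C: ✓.
Valid on: C.

C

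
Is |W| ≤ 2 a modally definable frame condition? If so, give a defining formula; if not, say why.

Not modally definable

If a class were modally definable it would be closed under disjoint unions (Goldblatt–Thomason).
Any modal formula valid on each of 3 disjoint one-world frames is valid on their disjoint union (validity is preserved under disjoint unions). Each one-world frame has |W|=1≤2, but the union has |W|=3.
So the class is not modally definable.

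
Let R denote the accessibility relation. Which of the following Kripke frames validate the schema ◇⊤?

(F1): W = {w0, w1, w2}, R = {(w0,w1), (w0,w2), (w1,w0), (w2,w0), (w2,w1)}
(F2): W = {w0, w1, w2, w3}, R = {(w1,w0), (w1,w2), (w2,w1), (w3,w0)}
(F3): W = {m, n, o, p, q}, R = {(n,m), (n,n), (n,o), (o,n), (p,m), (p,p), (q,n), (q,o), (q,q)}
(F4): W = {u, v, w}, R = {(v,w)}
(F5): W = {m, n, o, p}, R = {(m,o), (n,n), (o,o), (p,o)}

Frame correspondent (Sahlqvist): ∀x ∃y Rxy — i.e. seriality.
(F1): satisfies the condition.
(F2): fails — world w0 has no successor.
(F3): fails — world m has no successor.
(F4): fails — world u has no successor.
(F5): satisfies the condition.
Valid on: (F1), (F5).

(F1), (F5)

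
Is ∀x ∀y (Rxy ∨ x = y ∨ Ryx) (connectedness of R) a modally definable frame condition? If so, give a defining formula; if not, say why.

Not definable by any modal formula

Any modally definable frame class is closed under disjoint unions.
Take 4 disjoint single-world reflexive frames: each is trivially connected, but their disjoint union has 4 worlds with no edge between distinct components, so it is not connected.
So the class is not modally definable.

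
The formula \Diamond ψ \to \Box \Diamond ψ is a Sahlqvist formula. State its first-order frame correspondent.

the Euclidean property: \forall x \forall y \forall z (Rxy \wedge Rxz \to Ryz)

This schema is the 5 axiom.
Its frame correspondent is the Euclidean property — \forall x \forall y \forall z (Rxy \wedge Rxz \to Ryz).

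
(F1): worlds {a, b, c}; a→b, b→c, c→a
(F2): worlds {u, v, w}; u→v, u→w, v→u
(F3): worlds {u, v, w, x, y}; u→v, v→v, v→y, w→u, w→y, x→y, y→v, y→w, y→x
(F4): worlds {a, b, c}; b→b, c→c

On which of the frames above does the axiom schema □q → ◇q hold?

(F1), (F3)

Frame correspondent (Sahlqvist): ∀x ∃y Rxy — i.e. seriality.
(F1): satisfies the condition.
(F2): fails — world w has no successor.
(F3): satisfies the condition.
(F4): fails — world a has no successor.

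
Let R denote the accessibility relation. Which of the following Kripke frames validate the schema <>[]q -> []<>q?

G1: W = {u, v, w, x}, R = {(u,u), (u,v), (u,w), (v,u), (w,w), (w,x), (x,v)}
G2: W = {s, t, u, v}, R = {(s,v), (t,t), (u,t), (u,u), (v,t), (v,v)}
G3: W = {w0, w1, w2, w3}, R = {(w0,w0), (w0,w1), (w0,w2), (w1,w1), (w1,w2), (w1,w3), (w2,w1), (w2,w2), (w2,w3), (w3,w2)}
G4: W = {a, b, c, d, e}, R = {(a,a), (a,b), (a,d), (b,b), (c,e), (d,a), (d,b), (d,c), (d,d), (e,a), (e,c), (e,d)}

G2, G3

The schema corresponds to convergence: forall x forall y forall z (Rxy & Rxz -> exists w (Ryw & Rzw)).
G1: fails — Ruv and Ruw but v and w have no common successor.
G2: satisfies the condition.
G3: satisfies the condition.
G4: fails — Rdc and Rdd but c and d have no common successor.
Valid on: G2, G3.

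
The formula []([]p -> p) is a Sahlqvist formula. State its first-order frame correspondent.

shift-reflexivity

Suppose □(□p→p) is valid. Take Rxy and set V(p)={w : Ryw}. Then at y, □p holds; since □(□p→p) at x, □p→p at y, so p at y, i.e. Ryy.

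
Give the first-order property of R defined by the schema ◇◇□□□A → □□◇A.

This is a Sahlqvist (Geach-type) schema ◇^2□^3A → □^2◇^1A.
Minimal-valuation argument: fix x; take any y with xR^2y and any z with xR^2z. Set V(A) to the set of worlds R-reachable from y in exactly 3 steps. Then □^3A holds at y, so the antecedent holds at x; validity forces ◇^1A at z, giving a w with zR^1w and yR^3w.
First-order correspondent: ∀x ∀y ∀z ((xR²y ∧ xR²z) → ∃w (yR³w ∧ zRw)).

∀x ∀y ∀z ((xR²y ∧ xR²z) → ∃w (yR³w ∧ zRw))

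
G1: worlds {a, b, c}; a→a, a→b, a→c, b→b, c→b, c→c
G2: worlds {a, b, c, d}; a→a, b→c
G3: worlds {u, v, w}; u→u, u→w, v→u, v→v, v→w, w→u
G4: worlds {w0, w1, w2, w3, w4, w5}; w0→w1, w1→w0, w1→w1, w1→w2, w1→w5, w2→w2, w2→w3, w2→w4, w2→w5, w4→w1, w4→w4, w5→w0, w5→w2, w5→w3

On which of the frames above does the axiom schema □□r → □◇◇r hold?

G1, G3

Frame correspondent (Sahlqvist): ∀x ∀z (xRz → ∃w (xR²w ∧ zR²w)) — i.e. a generalized confluence (Geach) condition.
G1: ✓.
G2: fails — bRc but no w with bR²w and cR²w.
G3: ✓.
G4: fails — w2Rw3 but no w with w2R²w and w3R²w.
Valid on: G1, G3.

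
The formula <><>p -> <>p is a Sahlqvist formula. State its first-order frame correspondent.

This is frame-equivalent to □p → □□p (substitute ¬p for p and contrapose).
Suppose □p→□□p is valid. Take Rxy, Ryz and set V(p)={w : Rxw}. Then □p at x, so □□p at x, so □p at y, so p at z, i.e. Rxz.
Conversely, on a frame with transitivity the schema holds at every world under every valuation.
So the correspondent is transitivity.

Transitivity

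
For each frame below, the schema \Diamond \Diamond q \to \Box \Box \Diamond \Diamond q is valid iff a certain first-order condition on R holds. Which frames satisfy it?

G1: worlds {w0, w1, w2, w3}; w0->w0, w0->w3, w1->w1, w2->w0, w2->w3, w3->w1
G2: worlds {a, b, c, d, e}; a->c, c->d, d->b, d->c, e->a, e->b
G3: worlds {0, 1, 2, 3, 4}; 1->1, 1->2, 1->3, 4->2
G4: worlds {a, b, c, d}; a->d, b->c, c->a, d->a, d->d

Frame correspondent (Sahlqvist): \forall x \forall y \forall z ((x R^2 y \wedge x R^2 z) \to \exists w (y = w \wedge z R^2 w)) — i.e. a generalized confluence (Geach) condition.
G1: fails — w0R²w0, w0R²w1 but no w with w0=w and w1R²w.
G2: fails — cR²b, cR²b but no w with b=w and bR²w.
G3: fails — 1R²1, 1R²2 but no w with 1=w and 2R²w.
G4: ✓.

G4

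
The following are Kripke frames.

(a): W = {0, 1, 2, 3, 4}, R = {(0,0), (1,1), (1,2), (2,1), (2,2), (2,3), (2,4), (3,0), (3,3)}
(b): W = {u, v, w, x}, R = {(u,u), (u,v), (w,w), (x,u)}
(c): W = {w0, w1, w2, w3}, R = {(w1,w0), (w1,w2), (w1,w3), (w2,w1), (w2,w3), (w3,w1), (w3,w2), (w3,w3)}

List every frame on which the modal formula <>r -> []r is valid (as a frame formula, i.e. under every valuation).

none

The schema corresponds to partial functionality: forall x forall y forall z (Rxy & Rxz -> y = z).
(a): fails — 1 sees both 1 and 2.
(b): fails — u sees both u and v.
(c): fails — w1 sees both w0 and w2.
Valid on no frame.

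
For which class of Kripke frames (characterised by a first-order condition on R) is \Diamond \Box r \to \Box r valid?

the Euclidean property

This is frame-equivalent to ◇r → □◇r (substitute ¬r for r and contrapose).
Suppose ◇r→□◇r is valid. Take Rxy, Rxz and set V(r)={y}. Then ◇r at x, so □◇r at x, so ◇r at z, so some w with Rzw has r; w=y, i.e. Rzy. By symmetry of the argument, Ryz.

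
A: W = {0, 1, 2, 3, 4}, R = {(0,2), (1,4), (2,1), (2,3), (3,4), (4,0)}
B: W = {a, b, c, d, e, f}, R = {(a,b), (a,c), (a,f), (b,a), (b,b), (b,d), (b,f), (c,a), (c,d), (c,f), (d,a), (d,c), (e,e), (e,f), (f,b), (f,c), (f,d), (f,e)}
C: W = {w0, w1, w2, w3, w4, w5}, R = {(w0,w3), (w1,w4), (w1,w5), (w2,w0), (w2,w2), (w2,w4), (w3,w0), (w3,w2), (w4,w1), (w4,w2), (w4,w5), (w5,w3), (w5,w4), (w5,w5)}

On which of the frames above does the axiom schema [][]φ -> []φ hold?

B

This is the axiom for density; its first-order frame correspondent is forall x forall y (Rxy -> exists z (Rxz & Rzy)).
A: fails — R34 but no z with R3z and Rz4.
B: satisfies the condition.
C: fails — Rw4w1 but no z with Rw4z and Rzw1.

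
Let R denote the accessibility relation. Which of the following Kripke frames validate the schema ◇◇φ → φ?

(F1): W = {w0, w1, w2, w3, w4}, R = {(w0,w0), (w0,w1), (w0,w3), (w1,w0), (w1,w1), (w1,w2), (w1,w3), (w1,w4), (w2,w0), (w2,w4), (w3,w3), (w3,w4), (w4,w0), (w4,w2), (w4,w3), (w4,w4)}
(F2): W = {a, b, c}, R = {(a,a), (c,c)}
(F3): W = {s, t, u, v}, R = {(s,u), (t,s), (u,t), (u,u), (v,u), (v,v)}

The schema corresponds to a generalized confluence (Geach) condition: ∀x ∀y (xR²y → ∃w (y = w ∧ x = w)).
(F1): fails — w0R²w1 but w1 ≠ w0.
(F2): ✓.
(F3): fails — sR²t but t ≠ s.

(F2)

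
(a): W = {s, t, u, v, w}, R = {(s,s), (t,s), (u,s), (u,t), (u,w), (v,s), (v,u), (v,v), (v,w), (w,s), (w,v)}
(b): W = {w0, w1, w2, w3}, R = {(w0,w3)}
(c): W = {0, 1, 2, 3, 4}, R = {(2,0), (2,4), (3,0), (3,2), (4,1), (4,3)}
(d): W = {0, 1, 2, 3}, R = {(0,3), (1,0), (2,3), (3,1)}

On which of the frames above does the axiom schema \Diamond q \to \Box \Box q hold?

Frame correspondent (Sahlqvist): \forall x \forall y \forall z ((xRy \wedge x R^2 z) \to \exists w (y = w \wedge z = w)) — i.e. a generalized confluence (Geach) condition.
(a): fails — uRs, uR²v but s ≠ v.
(b): holds.
(c): fails — 2R0, 2R²1 but 0 ≠ 1.
(d): fails — 0R3, 0R²1 but 3 ≠ 1.
Valid on: (b).

(b)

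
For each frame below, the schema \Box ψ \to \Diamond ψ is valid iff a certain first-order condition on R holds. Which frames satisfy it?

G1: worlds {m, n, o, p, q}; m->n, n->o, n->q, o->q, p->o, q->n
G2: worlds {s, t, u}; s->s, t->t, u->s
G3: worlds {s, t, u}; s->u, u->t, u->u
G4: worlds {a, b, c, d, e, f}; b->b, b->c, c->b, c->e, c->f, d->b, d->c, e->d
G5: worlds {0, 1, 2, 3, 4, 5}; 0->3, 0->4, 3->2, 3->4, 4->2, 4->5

G1, G2

This is the axiom for seriality; its first-order frame correspondent is \forall x \exists y Rxy.
G1: holds.
G2: holds.
G3: fails — world t has no successor.
G4: fails — world a has no successor.
G5: fails — world 1 has no successor.
Valid on: G1, G2.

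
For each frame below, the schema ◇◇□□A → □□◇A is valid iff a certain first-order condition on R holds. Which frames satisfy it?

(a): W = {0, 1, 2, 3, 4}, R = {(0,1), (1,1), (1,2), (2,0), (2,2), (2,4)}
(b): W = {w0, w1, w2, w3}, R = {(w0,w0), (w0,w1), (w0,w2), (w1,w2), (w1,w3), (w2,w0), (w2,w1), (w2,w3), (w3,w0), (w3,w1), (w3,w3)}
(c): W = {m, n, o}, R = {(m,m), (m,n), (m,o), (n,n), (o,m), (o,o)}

(b)

This is the axiom for a generalized confluence (Geach) condition; its first-order frame correspondent is ∀x ∀y ∀z ((xR²y ∧ xR²z) → ∃w (yR²w ∧ zRw)).
(a): fails — 1R²0, 1R²4 but no w with 0R²w and 4Rw.
(b): ✓.
(c): fails — mR²n, mR²o but no w with nR²w and oRw.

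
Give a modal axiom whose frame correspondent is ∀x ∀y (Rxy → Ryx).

p → □◇p

This is symmetry; the standard corresponding axiom is B: p → □◇p.
Suppose p→□◇p is valid. Take Rxy and set V(p)={x}. Then p at x, so □◇p at x, so ◇p at y, so some z with Ryz has p; z=x, i.e. Ryx.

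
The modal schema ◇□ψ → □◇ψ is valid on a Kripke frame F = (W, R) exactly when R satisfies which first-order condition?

convergence: ∀x ∀y ∀z (Rxy ∧ Rxz → ∃w (Ryw ∧ Rzw))

Suppose ◇□ψ→□◇ψ is valid. Take Rxy, Rxz and set V(ψ)={w : Ryw}. Then □ψ at y so ◇□ψ at x, so □◇ψ at x, so ◇ψ at z, giving w with Rzw and Ryw.
Conversely, any frame satisfying ∀x ∀y ∀z (Rxy ∧ Rxz → ∃w (Ryw ∧ Rzw)) validates the schema.
So the correspondent is convergence.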